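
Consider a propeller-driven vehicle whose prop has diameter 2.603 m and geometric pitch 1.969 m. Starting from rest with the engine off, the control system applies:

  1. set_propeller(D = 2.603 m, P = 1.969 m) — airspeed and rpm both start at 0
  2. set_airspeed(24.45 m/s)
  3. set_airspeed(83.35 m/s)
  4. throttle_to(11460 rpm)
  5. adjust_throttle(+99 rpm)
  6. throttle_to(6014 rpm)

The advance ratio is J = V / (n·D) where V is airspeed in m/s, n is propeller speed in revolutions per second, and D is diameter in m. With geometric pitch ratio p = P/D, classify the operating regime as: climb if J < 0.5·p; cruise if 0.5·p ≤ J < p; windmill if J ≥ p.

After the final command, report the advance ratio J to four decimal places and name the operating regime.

set_propeller: D = 2.603 m, P = 1.969 m (p = P/D = 0.756435); state ← (V=0, rpm=0)
set_airspeed(24.45): V ← 24.45 m/s
set_airspeed(83.35): V ← 83.35 m/s
throttle_to(11460): rpm ← 11460
adjust_throttle(+99): rpm ← 11460 +99 = 11559
throttle_to(6014): rpm ← 6014
final state: V = 83.35 m/s, rpm = 6014 → n = rpm/60 = 100.233333 rev/s
J = V / (n·D) = 83.35 / (100.233333 × 2.603) = 0.319462
regime bands: climb J<0.3782 | cruise [0.3782, 0.7564) | windmill J≥0.7564
J = 0.3195 → climb

J = 0.3195, regime = climb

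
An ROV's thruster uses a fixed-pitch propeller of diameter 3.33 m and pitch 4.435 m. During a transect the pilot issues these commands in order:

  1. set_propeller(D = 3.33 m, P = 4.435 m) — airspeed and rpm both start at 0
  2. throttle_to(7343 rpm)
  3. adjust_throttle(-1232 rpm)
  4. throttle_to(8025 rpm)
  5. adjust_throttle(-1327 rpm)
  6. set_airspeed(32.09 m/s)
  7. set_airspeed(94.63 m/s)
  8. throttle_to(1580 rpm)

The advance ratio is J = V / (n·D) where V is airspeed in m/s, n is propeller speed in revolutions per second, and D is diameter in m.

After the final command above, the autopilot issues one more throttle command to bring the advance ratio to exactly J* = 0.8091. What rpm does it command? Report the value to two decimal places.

set_propeller: D = 3.33 m, P = 4.435 m (p = P/D = 1.331832); state ← (V=0, rpm=0)
throttle_to(7343): rpm ← 7343
adjust_throttle(-1232): rpm ← 7343 -1232 = 6111
throttle_to(8025): rpm ← 8025
adjust_throttle(-1327): rpm ← 8025 -1327 = 6698
set_airspeed(32.09): V ← 32.09 m/s
set_airspeed(94.63): V ← 94.63 m/s
throttle_to(1580): rpm ← 1580
final state: V = 94.63 m/s, rpm = 1580 → n = rpm/60 = 26.333333 rev/s
target J* = 0.8091; solve J* = V/(n·D) for n: n = V/(J*·D) = 94.63/(0.8091 × 3.33) = 35.122256 rev/s
rpm = 60·n = 2107.335367

rpm = 2107.34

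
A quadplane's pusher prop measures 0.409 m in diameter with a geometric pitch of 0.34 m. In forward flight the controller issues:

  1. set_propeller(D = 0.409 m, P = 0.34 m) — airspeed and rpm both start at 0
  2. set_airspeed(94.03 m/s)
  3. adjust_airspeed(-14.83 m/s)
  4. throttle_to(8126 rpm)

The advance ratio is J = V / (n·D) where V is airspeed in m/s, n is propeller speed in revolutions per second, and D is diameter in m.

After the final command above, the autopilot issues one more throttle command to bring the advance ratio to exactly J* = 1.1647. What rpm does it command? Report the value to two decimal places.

set_propeller: D = 0.409 m, P = 0.34 m (p = P/D = 0.831296); state ← (V=0, rpm=0)
set_airspeed(94.03): V ← 94.03 m/s
adjust_airspeed(-14.83): V ← 94.03 -14.83 = 79.2 m/s
throttle_to(8126): rpm ← 8126
final state: V = 79.2 m/s, rpm = 8126 → n = rpm/60 = 135.433333 rev/s
target J* = 1.1647; solve J* = V/(n·D) for n: n = V/(J*·D) = 79.2/(1.1647 × 0.409) = 166.260008 rev/s
rpm = 60·n = 9975.600504

rpm = 9975.60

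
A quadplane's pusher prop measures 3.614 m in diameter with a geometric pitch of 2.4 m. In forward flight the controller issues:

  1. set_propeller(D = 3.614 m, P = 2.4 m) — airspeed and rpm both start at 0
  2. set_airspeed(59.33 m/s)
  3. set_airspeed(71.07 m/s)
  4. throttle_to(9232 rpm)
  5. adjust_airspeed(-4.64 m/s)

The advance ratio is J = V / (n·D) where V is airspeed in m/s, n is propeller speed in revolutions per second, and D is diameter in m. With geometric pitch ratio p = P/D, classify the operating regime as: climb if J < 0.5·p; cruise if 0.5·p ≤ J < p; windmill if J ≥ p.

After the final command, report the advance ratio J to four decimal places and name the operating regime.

J = 0.1195, regime = climb

set_propeller: D = 3.614 m, P = 2.4 m (p = P/D = 0.664084); state ← (V=0, rpm=0)
set_airspeed(59.33): V ← 59.33 m/s
set_airspeed(71.07): V ← 71.07 m/s
throttle_to(9232): rpm ← 9232
adjust_airspeed(-4.64): V ← 71.07 -4.64 = 66.43 m/s
final state: V = 66.43 m/s, rpm = 9232 → n = rpm/60 = 153.866667 rev/s
J = V / (n·D) = 66.43 / (153.866667 × 3.614) = 0.119462
regime bands: climb J<0.3320 | cruise [0.3320, 0.6641) | windmill J≥0.6641
J = 0.1195 → climb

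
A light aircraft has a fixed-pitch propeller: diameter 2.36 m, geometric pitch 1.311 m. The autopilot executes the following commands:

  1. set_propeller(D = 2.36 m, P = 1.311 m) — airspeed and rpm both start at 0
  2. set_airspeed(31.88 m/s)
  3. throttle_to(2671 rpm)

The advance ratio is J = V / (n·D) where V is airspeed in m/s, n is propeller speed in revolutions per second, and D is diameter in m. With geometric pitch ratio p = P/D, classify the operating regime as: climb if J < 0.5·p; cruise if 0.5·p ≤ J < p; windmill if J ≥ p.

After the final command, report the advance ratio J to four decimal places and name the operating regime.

set_propeller: D = 2.36 m, P = 1.311 m (p = P/D = 0.555508); state ← (V=0, rpm=0)
set_airspeed(31.88): V ← 31.88 m/s
throttle_to(2671): rpm ← 2671
final state: V = 31.88 m/s, rpm = 2671 → n = rpm/60 = 44.516667 rev/s
J = V / (n·D) = 31.88 / (44.516667 × 2.36) = 0.303448
regime bands: climb J<0.2778 | cruise [0.2778, 0.5555) | windmill J≥0.5555
J = 0.3034 → cruise

J = 0.3034, regime = cruise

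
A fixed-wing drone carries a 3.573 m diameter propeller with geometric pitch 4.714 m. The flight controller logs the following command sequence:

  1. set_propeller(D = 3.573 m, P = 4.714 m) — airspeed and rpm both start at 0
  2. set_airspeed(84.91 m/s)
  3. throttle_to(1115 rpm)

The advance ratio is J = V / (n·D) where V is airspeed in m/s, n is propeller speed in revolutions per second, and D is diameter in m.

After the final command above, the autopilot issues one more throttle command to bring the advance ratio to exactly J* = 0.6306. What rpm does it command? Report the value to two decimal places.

rpm = 2261.12

set_propeller: D = 3.573 m, P = 4.714 m (p = P/D = 1.319339); state ← (V=0, rpm=0)
set_airspeed(84.91): V ← 84.91 m/s
throttle_to(1115): rpm ← 1115
final state: V = 84.91 m/s, rpm = 1115 → n = rpm/60 = 18.583333 rev/s
target J* = 0.6306; solve J* = V/(n·D) for n: n = V/(J*·D) = 84.91/(0.6306 × 3.573) = 37.685290 rev/s
rpm = 60·n = 2261.117382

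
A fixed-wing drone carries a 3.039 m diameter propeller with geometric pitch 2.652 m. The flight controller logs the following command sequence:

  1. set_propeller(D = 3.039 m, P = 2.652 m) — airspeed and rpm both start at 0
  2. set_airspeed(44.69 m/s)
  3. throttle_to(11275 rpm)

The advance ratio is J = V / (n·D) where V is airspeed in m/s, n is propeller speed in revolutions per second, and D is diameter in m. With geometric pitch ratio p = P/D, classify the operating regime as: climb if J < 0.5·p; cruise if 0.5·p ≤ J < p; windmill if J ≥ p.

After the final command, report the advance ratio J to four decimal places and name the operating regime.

J = 0.0783, regime = climb

set_propeller: D = 3.039 m, P = 2.652 m (p = P/D = 0.872655); state ← (V=0, rpm=0)
set_airspeed(44.69): V ← 44.69 m/s
throttle_to(11275): rpm ← 11275
final state: V = 44.69 m/s, rpm = 11275 → n = rpm/60 = 187.916667 rev/s
J = V / (n·D) = 44.69 / (187.916667 × 3.039) = 0.078255
regime bands: climb J<0.4363 | cruise [0.4363, 0.8727) | windmill J≥0.8727
J = 0.0783 → climb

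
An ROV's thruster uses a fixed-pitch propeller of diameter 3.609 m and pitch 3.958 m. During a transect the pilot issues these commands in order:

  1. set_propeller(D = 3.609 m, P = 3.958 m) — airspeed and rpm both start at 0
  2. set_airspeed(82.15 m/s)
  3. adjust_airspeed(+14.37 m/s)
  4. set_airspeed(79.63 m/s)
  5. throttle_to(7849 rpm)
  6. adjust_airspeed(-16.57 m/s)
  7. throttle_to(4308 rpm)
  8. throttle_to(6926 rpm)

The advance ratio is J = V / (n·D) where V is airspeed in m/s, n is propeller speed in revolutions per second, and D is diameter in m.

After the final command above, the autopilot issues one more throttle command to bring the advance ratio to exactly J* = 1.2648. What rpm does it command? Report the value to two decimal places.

rpm = 828.89

set_propeller: D = 3.609 m, P = 3.958 m (p = P/D = 1.096703); state ← (V=0, rpm=0)
set_airspeed(82.15): V ← 82.15 m/s
adjust_airspeed(+14.37): V ← 82.15 +14.37 = 96.52 m/s
set_airspeed(79.63): V ← 79.63 m/s
throttle_to(7849): rpm ← 7849
adjust_airspeed(-16.57): V ← 79.63 -16.57 = 63.06 m/s
throttle_to(4308): rpm ← 4308
throttle_to(6926): rpm ← 6926
final state: V = 63.06 m/s, rpm = 6926 → n = rpm/60 = 115.433333 rev/s
target J* = 1.2648; solve J* = V/(n·D) for n: n = V/(J*·D) = 63.06/(1.2648 × 3.609) = 13.814820 rev/s
rpm = 60·n = 828.889194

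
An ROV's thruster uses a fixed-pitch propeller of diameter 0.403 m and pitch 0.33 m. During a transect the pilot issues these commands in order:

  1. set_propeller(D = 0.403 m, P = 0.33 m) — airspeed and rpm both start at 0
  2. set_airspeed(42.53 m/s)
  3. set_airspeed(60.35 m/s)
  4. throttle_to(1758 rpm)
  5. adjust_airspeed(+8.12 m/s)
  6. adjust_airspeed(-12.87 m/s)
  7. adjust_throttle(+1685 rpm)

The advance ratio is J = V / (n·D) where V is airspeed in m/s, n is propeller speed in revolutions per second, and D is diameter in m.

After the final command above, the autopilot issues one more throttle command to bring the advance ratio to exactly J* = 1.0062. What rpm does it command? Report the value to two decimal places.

rpm = 8226.91

set_propeller: D = 0.403 m, P = 0.33 m (p = P/D = 0.818859); state ← (V=0, rpm=0)
set_airspeed(42.53): V ← 42.53 m/s
set_airspeed(60.35): V ← 60.35 m/s
throttle_to(1758): rpm ← 1758
adjust_airspeed(+8.12): V ← 60.35 +8.12 = 68.47 m/s
adjust_airspeed(-12.87): V ← 68.47 -12.87 = 55.6 m/s
adjust_throttle(+1685): rpm ← 1758 +1685 = 3443
final state: V = 55.6 m/s, rpm = 3443 → n = rpm/60 = 57.383333 rev/s
target J* = 1.0062; solve J* = V/(n·D) for n: n = V/(J*·D) = 55.6/(1.0062 × 0.403) = 137.115147 rev/s
rpm = 60·n = 8226.908798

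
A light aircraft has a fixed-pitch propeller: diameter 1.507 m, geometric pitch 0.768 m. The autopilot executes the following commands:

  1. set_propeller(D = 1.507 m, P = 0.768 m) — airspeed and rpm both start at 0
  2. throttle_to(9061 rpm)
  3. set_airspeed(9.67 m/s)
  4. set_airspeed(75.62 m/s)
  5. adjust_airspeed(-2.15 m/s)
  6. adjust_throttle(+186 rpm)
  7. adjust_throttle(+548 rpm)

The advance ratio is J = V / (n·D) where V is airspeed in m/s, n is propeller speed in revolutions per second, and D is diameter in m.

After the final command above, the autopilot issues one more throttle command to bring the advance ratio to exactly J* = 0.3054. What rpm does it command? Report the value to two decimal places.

set_propeller: D = 1.507 m, P = 0.768 m (p = P/D = 0.509622); state ← (V=0, rpm=0)
throttle_to(9061): rpm ← 9061
set_airspeed(9.67): V ← 9.67 m/s
set_airspeed(75.62): V ← 75.62 m/s
adjust_airspeed(-2.15): V ← 75.62 -2.15 = 73.47 m/s
adjust_throttle(+186): rpm ← 9061 +186 = 9247
adjust_throttle(+548): rpm ← 9247 +548 = 9795
final state: V = 73.47 m/s, rpm = 9795 → n = rpm/60 = 163.250000 rev/s
target J* = 0.3054; solve J* = V/(n·D) for n: n = V/(J*·D) = 73.47/(0.3054 × 1.507) = 159.634867 rev/s
rpm = 60·n = 9578.092021

rpm = 9578.09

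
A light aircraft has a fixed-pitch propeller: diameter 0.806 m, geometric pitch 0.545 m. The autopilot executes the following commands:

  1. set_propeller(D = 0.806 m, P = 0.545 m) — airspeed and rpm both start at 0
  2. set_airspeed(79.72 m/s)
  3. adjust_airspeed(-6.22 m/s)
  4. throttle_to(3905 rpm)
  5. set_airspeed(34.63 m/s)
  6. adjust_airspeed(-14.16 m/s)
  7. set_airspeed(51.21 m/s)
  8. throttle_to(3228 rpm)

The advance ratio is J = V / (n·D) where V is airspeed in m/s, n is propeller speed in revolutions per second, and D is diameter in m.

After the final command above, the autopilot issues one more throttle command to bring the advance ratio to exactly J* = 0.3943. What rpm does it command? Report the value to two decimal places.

rpm = 9668.17

set_propeller: D = 0.806 m, P = 0.545 m (p = P/D = 0.676179); state ← (V=0, rpm=0)
set_airspeed(79.72): V ← 79.72 m/s
adjust_airspeed(-6.22): V ← 79.72 -6.22 = 73.5 m/s
throttle_to(3905): rpm ← 3905
set_airspeed(34.63): V ← 34.63 m/s
adjust_airspeed(-14.16): V ← 34.63 -14.16 = 20.47 m/s
set_airspeed(51.21): V ← 51.21 m/s
throttle_to(3228): rpm ← 3228
final state: V = 51.21 m/s, rpm = 3228 → n = rpm/60 = 53.800000 rev/s
target J* = 0.3943; solve J* = V/(n·D) for n: n = V/(J*·D) = 51.21/(0.3943 × 0.806) = 161.136140 rev/s
rpm = 60·n = 9668.168422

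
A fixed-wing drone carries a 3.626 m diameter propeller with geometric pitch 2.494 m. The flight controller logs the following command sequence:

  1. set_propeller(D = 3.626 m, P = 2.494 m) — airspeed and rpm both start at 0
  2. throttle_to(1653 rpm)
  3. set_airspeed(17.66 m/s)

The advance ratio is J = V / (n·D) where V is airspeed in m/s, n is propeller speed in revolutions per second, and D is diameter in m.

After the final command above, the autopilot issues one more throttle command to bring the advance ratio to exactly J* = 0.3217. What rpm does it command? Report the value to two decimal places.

rpm = 908.37

set_propeller: D = 3.626 m, P = 2.494 m (p = P/D = 0.687810); state ← (V=0, rpm=0)
throttle_to(1653): rpm ← 1653
set_airspeed(17.66): V ← 17.66 m/s
final state: V = 17.66 m/s, rpm = 1653 → n = rpm/60 = 27.550000 rev/s
target J* = 0.3217; solve J* = V/(n·D) for n: n = V/(J*·D) = 17.66/(0.3217 × 3.626) = 15.139511 rev/s
rpm = 60·n = 908.370641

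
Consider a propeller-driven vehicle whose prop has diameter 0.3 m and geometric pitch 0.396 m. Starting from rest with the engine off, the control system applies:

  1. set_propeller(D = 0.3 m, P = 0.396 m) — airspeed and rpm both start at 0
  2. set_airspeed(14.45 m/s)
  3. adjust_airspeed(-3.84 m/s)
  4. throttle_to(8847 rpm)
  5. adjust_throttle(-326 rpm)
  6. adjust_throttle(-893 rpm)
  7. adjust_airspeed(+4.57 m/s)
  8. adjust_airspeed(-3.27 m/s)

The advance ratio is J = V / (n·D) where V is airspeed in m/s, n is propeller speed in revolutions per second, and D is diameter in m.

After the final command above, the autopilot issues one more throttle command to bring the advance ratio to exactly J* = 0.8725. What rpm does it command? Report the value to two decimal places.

rpm = 2730.09

set_propeller: D = 0.3 m, P = 0.396 m (p = P/D = 1.320000); state ← (V=0, rpm=0)
set_airspeed(14.45): V ← 14.45 m/s
adjust_airspeed(-3.84): V ← 14.45 -3.84 = 10.61 m/s
throttle_to(8847): rpm ← 8847
adjust_throttle(-326): rpm ← 8847 -326 = 8521
adjust_throttle(-893): rpm ← 8521 -893 = 7628
adjust_airspeed(+4.57): V ← 10.61 +4.57 = 15.18 m/s
adjust_airspeed(-3.27): V ← 15.18 -3.27 = 11.91 m/s
final state: V = 11.91 m/s, rpm = 7628 → n = rpm/60 = 127.133333 rev/s
target J* = 0.8725; solve J* = V/(n·D) for n: n = V/(J*·D) = 11.91/(0.8725 × 0.3) = 45.501433 rev/s
rpm = 60·n = 2730.085960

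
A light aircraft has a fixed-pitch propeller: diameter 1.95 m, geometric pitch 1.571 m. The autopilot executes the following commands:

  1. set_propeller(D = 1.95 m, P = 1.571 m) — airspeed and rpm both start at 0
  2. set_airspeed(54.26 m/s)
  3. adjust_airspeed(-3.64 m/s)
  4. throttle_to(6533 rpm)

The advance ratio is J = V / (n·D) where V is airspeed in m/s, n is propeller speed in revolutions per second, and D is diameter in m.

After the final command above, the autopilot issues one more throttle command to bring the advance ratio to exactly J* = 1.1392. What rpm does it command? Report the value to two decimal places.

set_propeller: D = 1.95 m, P = 1.571 m (p = P/D = 0.805641); state ← (V=0, rpm=0)
set_airspeed(54.26): V ← 54.26 m/s
adjust_airspeed(-3.64): V ← 54.26 -3.64 = 50.62 m/s
throttle_to(6533): rpm ← 6533
final state: V = 50.62 m/s, rpm = 6533 → n = rpm/60 = 108.883333 rev/s
target J* = 1.1392; solve J* = V/(n·D) for n: n = V/(J*·D) = 50.62/(1.1392 × 1.95) = 22.787021 rev/s
rpm = 60·n = 1367.221262

rpm = 1367.22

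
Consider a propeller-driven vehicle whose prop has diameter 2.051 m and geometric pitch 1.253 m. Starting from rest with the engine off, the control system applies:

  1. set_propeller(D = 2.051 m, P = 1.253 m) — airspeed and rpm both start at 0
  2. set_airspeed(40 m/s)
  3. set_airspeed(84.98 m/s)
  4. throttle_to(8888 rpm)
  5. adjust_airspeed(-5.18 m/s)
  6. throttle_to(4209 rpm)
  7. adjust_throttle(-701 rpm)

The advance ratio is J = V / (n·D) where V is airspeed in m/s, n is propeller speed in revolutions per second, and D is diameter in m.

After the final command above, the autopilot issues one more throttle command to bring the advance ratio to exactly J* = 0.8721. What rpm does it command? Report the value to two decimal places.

set_propeller: D = 2.051 m, P = 1.253 m (p = P/D = 0.610922); state ← (V=0, rpm=0)
set_airspeed(40): V ← 40 m/s
set_airspeed(84.98): V ← 84.98 m/s
throttle_to(8888): rpm ← 8888
adjust_airspeed(-5.18): V ← 84.98 -5.18 = 79.8 m/s
throttle_to(4209): rpm ← 4209
adjust_throttle(-701): rpm ← 4209 -701 = 3508
final state: V = 79.8 m/s, rpm = 3508 → n = rpm/60 = 58.466667 rev/s
target J* = 0.8721; solve J* = V/(n·D) for n: n = V/(J*·D) = 79.8/(0.8721 × 2.051) = 44.613978 rev/s
rpm = 60·n = 2676.838654

rpm = 2676.84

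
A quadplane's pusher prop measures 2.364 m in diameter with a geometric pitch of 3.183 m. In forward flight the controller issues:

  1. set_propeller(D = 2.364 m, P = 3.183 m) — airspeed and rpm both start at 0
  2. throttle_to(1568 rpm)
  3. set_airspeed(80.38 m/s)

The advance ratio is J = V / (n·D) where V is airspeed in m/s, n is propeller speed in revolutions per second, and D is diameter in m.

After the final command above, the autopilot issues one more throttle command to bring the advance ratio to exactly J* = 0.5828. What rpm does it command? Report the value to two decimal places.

set_propeller: D = 2.364 m, P = 3.183 m (p = P/D = 1.346447); state ← (V=0, rpm=0)
throttle_to(1568): rpm ← 1568
set_airspeed(80.38): V ← 80.38 m/s
final state: V = 80.38 m/s, rpm = 1568 → n = rpm/60 = 26.133333 rev/s
target J* = 0.5828; solve J* = V/(n·D) for n: n = V/(J*·D) = 80.38/(0.5828 × 2.364) = 58.341956 rev/s
rpm = 60·n = 3500.517369

rpm = 3500.52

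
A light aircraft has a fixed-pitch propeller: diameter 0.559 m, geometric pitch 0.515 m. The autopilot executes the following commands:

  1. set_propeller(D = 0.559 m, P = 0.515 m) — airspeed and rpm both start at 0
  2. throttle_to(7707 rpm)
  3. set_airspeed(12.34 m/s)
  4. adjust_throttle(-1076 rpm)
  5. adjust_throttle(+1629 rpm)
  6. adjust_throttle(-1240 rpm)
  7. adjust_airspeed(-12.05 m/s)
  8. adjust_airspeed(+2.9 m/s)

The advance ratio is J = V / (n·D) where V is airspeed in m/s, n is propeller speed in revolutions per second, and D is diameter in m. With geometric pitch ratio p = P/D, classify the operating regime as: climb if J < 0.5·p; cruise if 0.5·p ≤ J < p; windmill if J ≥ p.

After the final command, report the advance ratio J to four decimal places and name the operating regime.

J = 0.0488, regime = climb

set_propeller: D = 0.559 m, P = 0.515 m (p = P/D = 0.921288); state ← (V=0, rpm=0)
throttle_to(7707): rpm ← 7707
set_airspeed(12.34): V ← 12.34 m/s
adjust_throttle(-1076): rpm ← 7707 -1076 = 6631
adjust_throttle(+1629): rpm ← 6631 +1629 = 8260
adjust_throttle(-1240): rpm ← 8260 -1240 = 7020
adjust_airspeed(-12.05): V ← 12.34 -12.05 = 0.29 m/s
adjust_airspeed(+2.9): V ← 0.29 +2.9 = 3.19 m/s
final state: V = 3.19 m/s, rpm = 7020 → n = rpm/60 = 117.000000 rev/s
J = V / (n·D) = 3.19 / (117.000000 × 0.559) = 0.048775
regime bands: climb J<0.4606 | cruise [0.4606, 0.9213) | windmill J≥0.9213
J = 0.0488 → climb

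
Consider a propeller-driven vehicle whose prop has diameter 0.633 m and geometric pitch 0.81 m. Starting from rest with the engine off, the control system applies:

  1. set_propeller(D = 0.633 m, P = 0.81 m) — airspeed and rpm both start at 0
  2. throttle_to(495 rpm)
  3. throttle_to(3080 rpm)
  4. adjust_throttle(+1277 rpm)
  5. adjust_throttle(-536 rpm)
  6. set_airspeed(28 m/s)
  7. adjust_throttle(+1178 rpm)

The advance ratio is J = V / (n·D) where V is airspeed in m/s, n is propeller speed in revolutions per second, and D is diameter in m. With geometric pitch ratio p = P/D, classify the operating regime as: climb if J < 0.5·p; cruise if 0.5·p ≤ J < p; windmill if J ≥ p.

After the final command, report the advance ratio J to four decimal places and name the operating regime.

set_propeller: D = 0.633 m, P = 0.81 m (p = P/D = 1.279621); state ← (V=0, rpm=0)
throttle_to(495): rpm ← 495
throttle_to(3080): rpm ← 3080
adjust_throttle(+1277): rpm ← 3080 +1277 = 4357
adjust_throttle(-536): rpm ← 4357 -536 = 3821
set_airspeed(28): V ← 28 m/s
adjust_throttle(+1178): rpm ← 3821 +1178 = 4999
final state: V = 28 m/s, rpm = 4999 → n = rpm/60 = 83.316667 rev/s
J = V / (n·D) = 28 / (83.316667 × 0.633) = 0.530912
regime bands: climb J<0.6398 | cruise [0.6398, 1.2796) | windmill J≥1.2796
J = 0.5309 → climb

J = 0.5309, regime = climb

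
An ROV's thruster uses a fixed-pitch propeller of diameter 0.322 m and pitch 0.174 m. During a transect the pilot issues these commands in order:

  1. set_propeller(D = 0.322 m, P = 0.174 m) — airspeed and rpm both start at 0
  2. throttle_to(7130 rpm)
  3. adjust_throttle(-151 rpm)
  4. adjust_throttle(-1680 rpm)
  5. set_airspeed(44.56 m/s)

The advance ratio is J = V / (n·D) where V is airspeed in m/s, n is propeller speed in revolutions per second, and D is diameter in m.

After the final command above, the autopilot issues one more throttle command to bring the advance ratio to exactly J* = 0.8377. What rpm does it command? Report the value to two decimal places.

rpm = 9911.79

set_propeller: D = 0.322 m, P = 0.174 m (p = P/D = 0.540373); state ← (V=0, rpm=0)
throttle_to(7130): rpm ← 7130
adjust_throttle(-151): rpm ← 7130 -151 = 6979
adjust_throttle(-1680): rpm ← 6979 -1680 = 5299
set_airspeed(44.56): V ← 44.56 m/s
final state: V = 44.56 m/s, rpm = 5299 → n = rpm/60 = 88.316667 rev/s
target J* = 0.8377; solve J* = V/(n·D) for n: n = V/(J*·D) = 44.56/(0.8377 × 0.322) = 165.196482 rev/s
rpm = 60·n = 9911.788934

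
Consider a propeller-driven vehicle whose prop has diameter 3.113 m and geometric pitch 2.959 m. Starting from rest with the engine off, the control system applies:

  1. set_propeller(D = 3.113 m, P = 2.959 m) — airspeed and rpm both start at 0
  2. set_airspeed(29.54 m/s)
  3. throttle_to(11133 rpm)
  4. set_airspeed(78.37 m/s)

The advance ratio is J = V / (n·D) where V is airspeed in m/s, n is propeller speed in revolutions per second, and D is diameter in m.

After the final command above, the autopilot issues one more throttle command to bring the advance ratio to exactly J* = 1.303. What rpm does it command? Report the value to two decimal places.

set_propeller: D = 3.113 m, P = 2.959 m (p = P/D = 0.950530); state ← (V=0, rpm=0)
set_airspeed(29.54): V ← 29.54 m/s
throttle_to(11133): rpm ← 11133
set_airspeed(78.37): V ← 78.37 m/s
final state: V = 78.37 m/s, rpm = 11133 → n = rpm/60 = 185.550000 rev/s
target J* = 1.303; solve J* = V/(n·D) for n: n = V/(J*·D) = 78.37/(1.303 × 3.113) = 19.320854 rev/s
rpm = 60·n = 1159.251218

rpm = 1159.25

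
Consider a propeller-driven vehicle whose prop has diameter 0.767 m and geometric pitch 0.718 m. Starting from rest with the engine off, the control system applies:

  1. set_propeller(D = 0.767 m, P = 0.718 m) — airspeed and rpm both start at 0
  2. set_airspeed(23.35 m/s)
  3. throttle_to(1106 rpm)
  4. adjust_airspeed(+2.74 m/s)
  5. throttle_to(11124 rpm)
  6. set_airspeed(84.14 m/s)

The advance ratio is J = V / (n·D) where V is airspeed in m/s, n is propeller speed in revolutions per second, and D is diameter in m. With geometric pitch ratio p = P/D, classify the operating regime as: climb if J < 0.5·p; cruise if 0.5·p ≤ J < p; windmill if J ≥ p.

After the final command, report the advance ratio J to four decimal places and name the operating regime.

J = 0.5917, regime = cruise

set_propeller: D = 0.767 m, P = 0.718 m (p = P/D = 0.936115); state ← (V=0, rpm=0)
set_airspeed(23.35): V ← 23.35 m/s
throttle_to(1106): rpm ← 1106
adjust_airspeed(+2.74): V ← 23.35 +2.74 = 26.09 m/s
throttle_to(11124): rpm ← 11124
set_airspeed(84.14): V ← 84.14 m/s
final state: V = 84.14 m/s, rpm = 11124 → n = rpm/60 = 185.400000 rev/s
J = V / (n·D) = 84.14 / (185.400000 × 0.767) = 0.591694
regime bands: climb J<0.4681 | cruise [0.4681, 0.9361) | windmill J≥0.9361
J = 0.5917 → cruise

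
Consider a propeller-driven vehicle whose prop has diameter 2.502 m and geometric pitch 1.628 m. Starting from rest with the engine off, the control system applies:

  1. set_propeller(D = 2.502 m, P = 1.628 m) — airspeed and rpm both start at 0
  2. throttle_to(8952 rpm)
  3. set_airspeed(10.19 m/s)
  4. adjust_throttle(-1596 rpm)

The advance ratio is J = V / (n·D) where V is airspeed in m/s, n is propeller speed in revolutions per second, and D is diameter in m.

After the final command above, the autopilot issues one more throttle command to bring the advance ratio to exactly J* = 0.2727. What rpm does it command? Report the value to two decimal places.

set_propeller: D = 2.502 m, P = 1.628 m (p = P/D = 0.650679); state ← (V=0, rpm=0)
throttle_to(8952): rpm ← 8952
set_airspeed(10.19): V ← 10.19 m/s
adjust_throttle(-1596): rpm ← 8952 -1596 = 7356
final state: V = 10.19 m/s, rpm = 7356 → n = rpm/60 = 122.600000 rev/s
target J* = 0.2727; solve J* = V/(n·D) for n: n = V/(J*·D) = 10.19/(0.2727 × 2.502) = 14.934880 rev/s
rpm = 60·n = 896.092807

rpm = 896.09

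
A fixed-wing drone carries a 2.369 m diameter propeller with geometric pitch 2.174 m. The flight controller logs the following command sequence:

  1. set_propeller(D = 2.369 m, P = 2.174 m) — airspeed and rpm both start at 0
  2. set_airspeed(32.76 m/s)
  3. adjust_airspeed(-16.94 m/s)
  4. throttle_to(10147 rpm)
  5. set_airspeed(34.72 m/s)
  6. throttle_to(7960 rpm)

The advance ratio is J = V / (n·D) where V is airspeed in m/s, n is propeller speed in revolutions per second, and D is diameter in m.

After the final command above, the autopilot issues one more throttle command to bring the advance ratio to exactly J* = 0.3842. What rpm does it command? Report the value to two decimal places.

rpm = 2288.80

set_propeller: D = 2.369 m, P = 2.174 m (p = P/D = 0.917687); state ← (V=0, rpm=0)
set_airspeed(32.76): V ← 32.76 m/s
adjust_airspeed(-16.94): V ← 32.76 -16.94 = 15.82 m/s
throttle_to(10147): rpm ← 10147
set_airspeed(34.72): V ← 34.72 m/s
throttle_to(7960): rpm ← 7960
final state: V = 34.72 m/s, rpm = 7960 → n = rpm/60 = 132.666667 rev/s
target J* = 0.3842; solve J* = V/(n·D) for n: n = V/(J*·D) = 34.72/(0.3842 × 2.369) = 38.146728 rev/s
rpm = 60·n = 2288.803694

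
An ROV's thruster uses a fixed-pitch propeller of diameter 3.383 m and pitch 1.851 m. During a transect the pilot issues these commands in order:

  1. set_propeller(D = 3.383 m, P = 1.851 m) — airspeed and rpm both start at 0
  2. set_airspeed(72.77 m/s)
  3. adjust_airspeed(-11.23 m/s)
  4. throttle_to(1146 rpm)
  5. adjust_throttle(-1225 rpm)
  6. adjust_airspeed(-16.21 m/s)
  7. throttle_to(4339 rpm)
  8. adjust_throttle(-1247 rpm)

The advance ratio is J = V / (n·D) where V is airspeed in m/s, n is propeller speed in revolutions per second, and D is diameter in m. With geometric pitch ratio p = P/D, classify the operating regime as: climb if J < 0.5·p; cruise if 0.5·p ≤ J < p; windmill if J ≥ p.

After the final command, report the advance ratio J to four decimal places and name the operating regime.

set_propeller: D = 3.383 m, P = 1.851 m (p = P/D = 0.547148); state ← (V=0, rpm=0)
set_airspeed(72.77): V ← 72.77 m/s
adjust_airspeed(-11.23): V ← 72.77 -11.23 = 61.54 m/s
throttle_to(1146): rpm ← 1146
adjust_throttle(-1225): rpm ← 1146 -1225 = -79
adjust_airspeed(-16.21): V ← 61.54 -16.21 = 45.33 m/s
throttle_to(4339): rpm ← 4339
adjust_throttle(-1247): rpm ← 4339 -1247 = 3092
final state: V = 45.33 m/s, rpm = 3092 → n = rpm/60 = 51.533333 rev/s
J = V / (n·D) = 45.33 / (51.533333 × 3.383) = 0.260013
regime bands: climb J<0.2736 | cruise [0.2736, 0.5471) | windmill J≥0.5471
J = 0.2600 → climb

J = 0.2600, regime = climb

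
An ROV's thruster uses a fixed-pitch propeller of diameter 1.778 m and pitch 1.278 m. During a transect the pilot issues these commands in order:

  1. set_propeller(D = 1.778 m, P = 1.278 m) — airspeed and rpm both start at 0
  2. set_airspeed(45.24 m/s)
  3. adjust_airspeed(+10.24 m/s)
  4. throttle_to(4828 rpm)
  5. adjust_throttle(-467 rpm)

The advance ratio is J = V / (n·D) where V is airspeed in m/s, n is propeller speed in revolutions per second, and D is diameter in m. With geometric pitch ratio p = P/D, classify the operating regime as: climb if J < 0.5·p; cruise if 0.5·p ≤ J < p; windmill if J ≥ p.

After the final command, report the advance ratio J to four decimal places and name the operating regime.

set_propeller: D = 1.778 m, P = 1.278 m (p = P/D = 0.718785); state ← (V=0, rpm=0)
set_airspeed(45.24): V ← 45.24 m/s
adjust_airspeed(+10.24): V ← 45.24 +10.24 = 55.48 m/s
throttle_to(4828): rpm ← 4828
adjust_throttle(-467): rpm ← 4828 -467 = 4361
final state: V = 55.48 m/s, rpm = 4361 → n = rpm/60 = 72.683333 rev/s
J = V / (n·D) = 55.48 / (72.683333 × 1.778) = 0.429309
regime bands: climb J<0.3594 | cruise [0.3594, 0.7188) | windmill J≥0.7188
J = 0.4293 → cruise

J = 0.4293, regime = cruise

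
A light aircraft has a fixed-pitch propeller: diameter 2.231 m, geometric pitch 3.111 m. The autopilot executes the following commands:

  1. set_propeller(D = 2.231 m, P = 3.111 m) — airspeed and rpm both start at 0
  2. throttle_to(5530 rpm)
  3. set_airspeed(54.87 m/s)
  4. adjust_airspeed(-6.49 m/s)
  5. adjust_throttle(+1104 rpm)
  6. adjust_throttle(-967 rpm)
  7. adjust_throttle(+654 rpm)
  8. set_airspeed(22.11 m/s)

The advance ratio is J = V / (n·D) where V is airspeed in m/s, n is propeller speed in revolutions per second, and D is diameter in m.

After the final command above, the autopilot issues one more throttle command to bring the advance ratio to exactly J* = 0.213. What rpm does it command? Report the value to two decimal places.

rpm = 2791.65

set_propeller: D = 2.231 m, P = 3.111 m (p = P/D = 1.394442); state ← (V=0, rpm=0)
throttle_to(5530): rpm ← 5530
set_airspeed(54.87): V ← 54.87 m/s
adjust_airspeed(-6.49): V ← 54.87 -6.49 = 48.38 m/s
adjust_throttle(+1104): rpm ← 5530 +1104 = 6634
adjust_throttle(-967): rpm ← 6634 -967 = 5667
adjust_throttle(+654): rpm ← 5667 +654 = 6321
set_airspeed(22.11): V ← 22.11 m/s
final state: V = 22.11 m/s, rpm = 6321 → n = rpm/60 = 105.350000 rev/s
target J* = 0.213; solve J* = V/(n·D) for n: n = V/(J*·D) = 22.11/(0.213 × 2.231) = 46.527484 rev/s
rpm = 60·n = 2791.649043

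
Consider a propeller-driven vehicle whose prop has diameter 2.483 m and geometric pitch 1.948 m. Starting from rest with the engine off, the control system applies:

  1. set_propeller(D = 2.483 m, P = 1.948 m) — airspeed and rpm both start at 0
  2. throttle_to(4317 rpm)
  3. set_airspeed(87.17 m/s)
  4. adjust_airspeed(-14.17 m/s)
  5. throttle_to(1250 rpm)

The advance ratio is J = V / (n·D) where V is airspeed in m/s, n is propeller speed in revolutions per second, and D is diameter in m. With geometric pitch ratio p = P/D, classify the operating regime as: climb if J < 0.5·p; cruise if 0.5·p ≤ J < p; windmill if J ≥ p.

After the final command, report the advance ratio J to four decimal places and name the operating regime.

J = 1.4112, regime = windmill

set_propeller: D = 2.483 m, P = 1.948 m (p = P/D = 0.784535); state ← (V=0, rpm=0)
throttle_to(4317): rpm ← 4317
set_airspeed(87.17): V ← 87.17 m/s
adjust_airspeed(-14.17): V ← 87.17 -14.17 = 73 m/s
throttle_to(1250): rpm ← 1250
final state: V = 73 m/s, rpm = 1250 → n = rpm/60 = 20.833333 rev/s
J = V / (n·D) = 73 / (20.833333 × 2.483) = 1.411196
regime bands: climb J<0.3923 | cruise [0.3923, 0.7845) | windmill J≥0.7845
J = 1.4112 → windmill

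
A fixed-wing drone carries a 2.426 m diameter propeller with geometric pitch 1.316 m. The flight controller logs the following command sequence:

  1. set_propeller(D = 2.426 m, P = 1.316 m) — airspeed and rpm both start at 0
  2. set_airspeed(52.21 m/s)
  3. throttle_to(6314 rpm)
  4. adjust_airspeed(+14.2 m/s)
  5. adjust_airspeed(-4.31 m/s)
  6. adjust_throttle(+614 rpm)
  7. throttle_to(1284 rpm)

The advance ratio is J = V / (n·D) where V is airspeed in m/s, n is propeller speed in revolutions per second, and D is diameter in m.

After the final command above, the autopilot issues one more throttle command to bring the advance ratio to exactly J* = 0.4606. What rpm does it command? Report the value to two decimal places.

set_propeller: D = 2.426 m, P = 1.316 m (p = P/D = 0.542457); state ← (V=0, rpm=0)
set_airspeed(52.21): V ← 52.21 m/s
throttle_to(6314): rpm ← 6314
adjust_airspeed(+14.2): V ← 52.21 +14.2 = 66.41 m/s
adjust_airspeed(-4.31): V ← 66.41 -4.31 = 62.1 m/s
adjust_throttle(+614): rpm ← 6314 +614 = 6928
throttle_to(1284): rpm ← 1284
final state: V = 62.1 m/s, rpm = 1284 → n = rpm/60 = 21.400000 rev/s
target J* = 0.4606; solve J* = V/(n·D) for n: n = V/(J*·D) = 62.1/(0.4606 × 2.426) = 55.574667 rev/s
rpm = 60·n = 3334.480027

rpm = 3334.48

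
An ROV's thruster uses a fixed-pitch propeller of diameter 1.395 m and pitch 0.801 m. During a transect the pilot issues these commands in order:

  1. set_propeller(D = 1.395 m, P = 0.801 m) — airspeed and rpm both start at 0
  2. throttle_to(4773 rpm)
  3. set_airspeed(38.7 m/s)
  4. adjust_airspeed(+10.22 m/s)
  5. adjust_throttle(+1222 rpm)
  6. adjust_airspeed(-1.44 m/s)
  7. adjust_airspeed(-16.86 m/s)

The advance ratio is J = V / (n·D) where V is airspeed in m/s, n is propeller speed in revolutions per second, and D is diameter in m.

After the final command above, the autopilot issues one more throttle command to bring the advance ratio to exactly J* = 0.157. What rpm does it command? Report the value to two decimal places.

rpm = 8388.47

set_propeller: D = 1.395 m, P = 0.801 m (p = P/D = 0.574194); state ← (V=0, rpm=0)
throttle_to(4773): rpm ← 4773
set_airspeed(38.7): V ← 38.7 m/s
adjust_airspeed(+10.22): V ← 38.7 +10.22 = 48.92 m/s
adjust_throttle(+1222): rpm ← 4773 +1222 = 5995
adjust_airspeed(-1.44): V ← 48.92 -1.44 = 47.48 m/s
adjust_airspeed(-16.86): V ← 47.48 -16.86 = 30.62 m/s
final state: V = 30.62 m/s, rpm = 5995 → n = rpm/60 = 99.916667 rev/s
target J* = 0.157; solve J* = V/(n·D) for n: n = V/(J*·D) = 30.62/(0.157 × 1.395) = 139.807776 rev/s
rpm = 60·n = 8388.466543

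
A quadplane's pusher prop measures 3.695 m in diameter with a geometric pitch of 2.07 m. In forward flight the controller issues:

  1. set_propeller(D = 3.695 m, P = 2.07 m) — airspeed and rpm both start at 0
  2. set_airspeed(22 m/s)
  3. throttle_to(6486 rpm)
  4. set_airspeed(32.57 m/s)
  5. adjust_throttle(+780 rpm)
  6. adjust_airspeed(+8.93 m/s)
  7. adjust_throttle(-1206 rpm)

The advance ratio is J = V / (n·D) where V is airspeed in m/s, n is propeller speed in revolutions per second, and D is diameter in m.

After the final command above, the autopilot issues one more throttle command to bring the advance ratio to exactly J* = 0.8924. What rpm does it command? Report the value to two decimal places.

set_propeller: D = 3.695 m, P = 2.07 m (p = P/D = 0.560217); state ← (V=0, rpm=0)
set_airspeed(22): V ← 22 m/s
throttle_to(6486): rpm ← 6486
set_airspeed(32.57): V ← 32.57 m/s
adjust_throttle(+780): rpm ← 6486 +780 = 7266
adjust_airspeed(+8.93): V ← 32.57 +8.93 = 41.5 m/s
adjust_throttle(-1206): rpm ← 7266 -1206 = 6060
final state: V = 41.5 m/s, rpm = 6060 → n = rpm/60 = 101.000000 rev/s
target J* = 0.8924; solve J* = V/(n·D) for n: n = V/(J*·D) = 41.5/(0.8924 × 3.695) = 12.585605 rev/s
rpm = 60·n = 755.136291

rpm = 755.14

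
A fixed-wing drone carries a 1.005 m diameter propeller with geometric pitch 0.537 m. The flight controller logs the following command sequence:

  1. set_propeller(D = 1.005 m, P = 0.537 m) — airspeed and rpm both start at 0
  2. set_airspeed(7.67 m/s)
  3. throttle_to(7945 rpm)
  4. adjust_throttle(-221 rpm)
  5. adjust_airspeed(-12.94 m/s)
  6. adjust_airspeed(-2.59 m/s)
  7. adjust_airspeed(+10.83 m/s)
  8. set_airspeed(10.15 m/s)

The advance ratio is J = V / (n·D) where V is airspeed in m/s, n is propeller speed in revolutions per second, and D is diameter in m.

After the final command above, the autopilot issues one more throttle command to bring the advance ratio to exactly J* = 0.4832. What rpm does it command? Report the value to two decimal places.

set_propeller: D = 1.005 m, P = 0.537 m (p = P/D = 0.534328); state ← (V=0, rpm=0)
set_airspeed(7.67): V ← 7.67 m/s
throttle_to(7945): rpm ← 7945
adjust_throttle(-221): rpm ← 7945 -221 = 7724
adjust_airspeed(-12.94): V ← 7.67 -12.94 = -5.27 m/s
adjust_airspeed(-2.59): V ← -5.27 -2.59 = -7.86 m/s
adjust_airspeed(+10.83): V ← -7.86 +10.83 = 2.97 m/s
set_airspeed(10.15): V ← 10.15 m/s
final state: V = 10.15 m/s, rpm = 7724 → n = rpm/60 = 128.733333 rev/s
target J* = 0.4832; solve J* = V/(n·D) for n: n = V/(J*·D) = 10.15/(0.4832 × 1.005) = 20.901288 rev/s
rpm = 60·n = 1254.077296

rpm = 1254.08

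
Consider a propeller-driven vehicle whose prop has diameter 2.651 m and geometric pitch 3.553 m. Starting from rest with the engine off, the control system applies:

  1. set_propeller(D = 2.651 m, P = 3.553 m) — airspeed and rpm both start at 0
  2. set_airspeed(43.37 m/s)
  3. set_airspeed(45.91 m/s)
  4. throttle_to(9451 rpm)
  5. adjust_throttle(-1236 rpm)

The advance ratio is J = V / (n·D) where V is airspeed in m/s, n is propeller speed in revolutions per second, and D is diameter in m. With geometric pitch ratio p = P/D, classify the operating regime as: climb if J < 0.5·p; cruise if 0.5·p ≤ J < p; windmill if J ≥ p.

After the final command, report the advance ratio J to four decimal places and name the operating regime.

set_propeller: D = 2.651 m, P = 3.553 m (p = P/D = 1.340249); state ← (V=0, rpm=0)
set_airspeed(43.37): V ← 43.37 m/s
set_airspeed(45.91): V ← 45.91 m/s
throttle_to(9451): rpm ← 9451
adjust_throttle(-1236): rpm ← 9451 -1236 = 8215
final state: V = 45.91 m/s, rpm = 8215 → n = rpm/60 = 136.916667 rev/s
J = V / (n·D) = 45.91 / (136.916667 × 2.651) = 0.126486
regime bands: climb J<0.6701 | cruise [0.6701, 1.3402) | windmill J≥1.3402
J = 0.1265 → climb

J = 0.1265, regime = climb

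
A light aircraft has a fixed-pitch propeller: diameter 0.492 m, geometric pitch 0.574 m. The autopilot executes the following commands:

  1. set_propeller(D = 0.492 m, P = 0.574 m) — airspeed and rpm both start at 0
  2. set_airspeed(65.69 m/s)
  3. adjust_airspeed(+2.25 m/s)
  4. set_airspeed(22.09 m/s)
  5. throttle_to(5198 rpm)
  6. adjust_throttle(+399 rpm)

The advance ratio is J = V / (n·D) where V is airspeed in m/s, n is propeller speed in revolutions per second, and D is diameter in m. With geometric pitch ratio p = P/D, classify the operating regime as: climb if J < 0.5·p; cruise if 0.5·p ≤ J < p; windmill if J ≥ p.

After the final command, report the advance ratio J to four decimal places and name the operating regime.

set_propeller: D = 0.492 m, P = 0.574 m (p = P/D = 1.166667); state ← (V=0, rpm=0)
set_airspeed(65.69): V ← 65.69 m/s
adjust_airspeed(+2.25): V ← 65.69 +2.25 = 67.94 m/s
set_airspeed(22.09): V ← 22.09 m/s
throttle_to(5198): rpm ← 5198
adjust_throttle(+399): rpm ← 5198 +399 = 5597
final state: V = 22.09 m/s, rpm = 5597 → n = rpm/60 = 93.283333 rev/s
J = V / (n·D) = 22.09 / (93.283333 × 0.492) = 0.481312
regime bands: climb J<0.5833 | cruise [0.5833, 1.1667) | windmill J≥1.1667
J = 0.4813 → climb

J = 0.4813, regime = climb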